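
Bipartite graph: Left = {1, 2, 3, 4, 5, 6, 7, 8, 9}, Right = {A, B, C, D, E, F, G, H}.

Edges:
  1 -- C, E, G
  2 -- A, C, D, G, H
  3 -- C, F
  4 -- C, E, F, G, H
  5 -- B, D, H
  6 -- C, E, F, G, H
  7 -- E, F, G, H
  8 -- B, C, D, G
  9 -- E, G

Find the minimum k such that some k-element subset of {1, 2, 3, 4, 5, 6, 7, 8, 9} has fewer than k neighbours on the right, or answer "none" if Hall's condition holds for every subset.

6

Take S = {1, 3, 4, 6, 7, 9}. Its neighbourhood is {C, E, F, G, H}, so |N(S)| = 5 < |S| = 6.
Every subset of size less than 6 has at least as many neighbours as members, so 6 is the minimum.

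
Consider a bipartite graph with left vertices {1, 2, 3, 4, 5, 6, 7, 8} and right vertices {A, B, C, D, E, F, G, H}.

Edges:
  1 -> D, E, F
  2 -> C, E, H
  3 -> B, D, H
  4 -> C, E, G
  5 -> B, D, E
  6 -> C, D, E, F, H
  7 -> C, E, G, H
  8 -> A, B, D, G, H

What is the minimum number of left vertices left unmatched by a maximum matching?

A valid assignment of size 8: 1–F, 2–C, 3–B, 4–G, 5–D, 6–H, 7–E, 8–A.
This saturates every left vertex, so 8 is the maximum.
That matches 8 of the 8, leaving 0 unmatched; no matching can do better.

0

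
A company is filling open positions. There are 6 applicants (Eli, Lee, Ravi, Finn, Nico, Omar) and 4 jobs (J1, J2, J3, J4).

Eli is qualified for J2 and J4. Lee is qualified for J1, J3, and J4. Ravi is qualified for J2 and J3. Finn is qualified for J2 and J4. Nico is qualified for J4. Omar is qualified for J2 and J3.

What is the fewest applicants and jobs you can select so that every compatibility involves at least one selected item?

4

The 4 edges Eli–J4, Lee–J1, Ravi–J3, Finn–J2 form a matching, so any vertex cover needs at least 4 vertices (one per matched edge).
Conversely {Lee, J2, J3, J4} meets every edge and has exactly 4 vertices, so 4 is optimal.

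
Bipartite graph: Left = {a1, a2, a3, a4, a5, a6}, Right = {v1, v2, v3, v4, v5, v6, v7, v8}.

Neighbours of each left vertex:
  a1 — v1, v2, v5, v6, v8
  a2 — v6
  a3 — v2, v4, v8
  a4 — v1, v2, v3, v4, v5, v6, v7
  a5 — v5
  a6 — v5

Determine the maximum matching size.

For example, pair a1→v1, a2→v6, a3→v2, a4→v3, a5→v5.
The set {a5, a6} has only 1 neighbour ({v5}), so by Hall's theorem at most 5 of the 6 left vertices can be matched.

5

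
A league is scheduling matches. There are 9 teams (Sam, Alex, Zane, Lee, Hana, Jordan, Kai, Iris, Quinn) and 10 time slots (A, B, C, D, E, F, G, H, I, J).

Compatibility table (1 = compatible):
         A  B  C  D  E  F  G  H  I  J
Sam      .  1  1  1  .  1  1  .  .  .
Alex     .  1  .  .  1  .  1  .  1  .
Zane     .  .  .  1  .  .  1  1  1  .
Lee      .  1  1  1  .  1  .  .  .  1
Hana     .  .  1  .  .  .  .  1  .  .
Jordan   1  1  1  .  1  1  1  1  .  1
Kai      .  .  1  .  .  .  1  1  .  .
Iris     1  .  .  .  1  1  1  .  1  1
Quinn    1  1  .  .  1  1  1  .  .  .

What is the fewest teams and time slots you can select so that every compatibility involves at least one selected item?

The 9 edges Sam–B, Alex–E, Zane–D, Lee–F, Hana–H, Jordan–J, Kai–C, Iris–A, Quinn–G form a matching, so any vertex cover needs at least 9 vertices (one per matched edge).
Conversely {Sam, Alex, Zane, Lee, Hana, Jordan, Kai, Iris, Quinn} meets every edge and has exactly 9 vertices, so 9 is optimal.

9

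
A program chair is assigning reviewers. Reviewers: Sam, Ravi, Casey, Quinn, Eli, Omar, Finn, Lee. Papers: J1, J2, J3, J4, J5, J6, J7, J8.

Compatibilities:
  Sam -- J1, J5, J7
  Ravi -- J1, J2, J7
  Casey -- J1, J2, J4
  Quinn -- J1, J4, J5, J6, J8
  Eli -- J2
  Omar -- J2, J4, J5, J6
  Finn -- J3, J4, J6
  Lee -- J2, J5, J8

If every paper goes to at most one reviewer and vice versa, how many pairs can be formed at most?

For example, pair Sam–J7, Ravi–J1, Casey–J4, Quinn–J8, Eli–J2, Omar–J6, Finn–J3, Lee–J5.
This saturates every reviewer, so 8 is the maximum.

8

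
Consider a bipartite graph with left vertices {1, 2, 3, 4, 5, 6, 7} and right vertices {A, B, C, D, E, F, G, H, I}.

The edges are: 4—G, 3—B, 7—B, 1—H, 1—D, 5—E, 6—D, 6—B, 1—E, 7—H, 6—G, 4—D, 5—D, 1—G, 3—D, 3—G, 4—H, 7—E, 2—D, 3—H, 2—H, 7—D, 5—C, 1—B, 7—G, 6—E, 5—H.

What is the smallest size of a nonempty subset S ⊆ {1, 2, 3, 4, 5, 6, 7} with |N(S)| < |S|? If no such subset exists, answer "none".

6

Take S = {1, 2, 3, 4, 6, 7}. Its neighbourhood is {B, D, E, G, H}, so |N(S)| = 5 < |S| = 6.
Every subset of size less than 6 has at least as many neighbours as members, so 6 is the minimum.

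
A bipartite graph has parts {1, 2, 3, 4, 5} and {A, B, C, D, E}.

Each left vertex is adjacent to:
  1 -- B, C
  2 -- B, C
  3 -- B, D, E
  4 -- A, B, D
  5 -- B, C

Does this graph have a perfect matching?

No

The set {1, 2, 5} has only 2 neighbours ({B, C}), so by Hall's theorem at most 4 of the 5 left vertices can be matched.
Hence no matching covers every left vertex.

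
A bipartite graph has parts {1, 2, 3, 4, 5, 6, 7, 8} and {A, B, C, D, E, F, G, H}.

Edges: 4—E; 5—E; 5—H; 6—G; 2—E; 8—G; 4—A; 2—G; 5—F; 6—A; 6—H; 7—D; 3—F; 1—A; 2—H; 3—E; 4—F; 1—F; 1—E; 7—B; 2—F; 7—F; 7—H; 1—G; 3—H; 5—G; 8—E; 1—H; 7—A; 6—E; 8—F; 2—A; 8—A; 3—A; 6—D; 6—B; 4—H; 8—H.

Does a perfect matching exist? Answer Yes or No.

No

The set {1, 2, 3, 4, 5, 8} has only 5 neighbours ({A, E, F, G, H}), so by Hall's theorem at most 7 of the 8 left vertices can be matched.
Hence no matching covers every left vertex.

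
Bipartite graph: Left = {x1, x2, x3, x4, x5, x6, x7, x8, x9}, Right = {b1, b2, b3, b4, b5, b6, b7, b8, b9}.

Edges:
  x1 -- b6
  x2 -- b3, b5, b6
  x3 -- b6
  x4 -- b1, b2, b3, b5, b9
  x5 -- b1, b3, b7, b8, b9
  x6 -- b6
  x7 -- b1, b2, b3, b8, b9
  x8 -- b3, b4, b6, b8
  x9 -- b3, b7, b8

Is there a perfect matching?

No

The set {x1, x3, x6} has only 1 neighbour ({b6}), so by Hall's theorem at most 7 of the 9 left vertices can be matched.
Hence no matching covers every left vertex.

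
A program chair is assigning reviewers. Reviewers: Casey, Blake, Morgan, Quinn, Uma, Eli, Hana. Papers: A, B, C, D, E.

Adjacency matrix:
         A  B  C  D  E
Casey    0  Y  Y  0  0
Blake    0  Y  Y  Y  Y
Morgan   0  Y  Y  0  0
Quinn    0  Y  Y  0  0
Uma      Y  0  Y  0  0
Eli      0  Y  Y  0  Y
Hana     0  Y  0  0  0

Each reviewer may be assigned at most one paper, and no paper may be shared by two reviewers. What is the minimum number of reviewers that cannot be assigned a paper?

2

For example, pair Casey→C, Blake→D, Morgan→B, Uma→A, Eli→E.
The set {Casey, Morgan, Quinn, Hana} has only 2 neighbours ({B, C}), so by Hall's theorem at most 5 of the 7 reviewers can be matched.
That matches 5 of the 7, leaving 2 unmatched; no matching can do better.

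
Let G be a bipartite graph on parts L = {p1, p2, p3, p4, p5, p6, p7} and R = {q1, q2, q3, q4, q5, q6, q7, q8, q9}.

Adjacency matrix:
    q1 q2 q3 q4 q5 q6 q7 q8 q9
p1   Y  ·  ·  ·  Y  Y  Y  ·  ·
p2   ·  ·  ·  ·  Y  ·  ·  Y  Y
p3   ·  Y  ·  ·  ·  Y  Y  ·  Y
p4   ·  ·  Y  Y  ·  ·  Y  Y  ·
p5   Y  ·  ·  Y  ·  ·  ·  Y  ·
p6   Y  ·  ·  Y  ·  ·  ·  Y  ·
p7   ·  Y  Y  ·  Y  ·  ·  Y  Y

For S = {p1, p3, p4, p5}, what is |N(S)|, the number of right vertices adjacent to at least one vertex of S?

9

The union of neighbours of {p1, p3, p4, p5} is {q1, q2, q3, q4, q5, q6, q7, q8, q9}, which has 9 elements.
Since |N(S)| = 9 ≥ |S| = 4, Hall's condition holds for this subset.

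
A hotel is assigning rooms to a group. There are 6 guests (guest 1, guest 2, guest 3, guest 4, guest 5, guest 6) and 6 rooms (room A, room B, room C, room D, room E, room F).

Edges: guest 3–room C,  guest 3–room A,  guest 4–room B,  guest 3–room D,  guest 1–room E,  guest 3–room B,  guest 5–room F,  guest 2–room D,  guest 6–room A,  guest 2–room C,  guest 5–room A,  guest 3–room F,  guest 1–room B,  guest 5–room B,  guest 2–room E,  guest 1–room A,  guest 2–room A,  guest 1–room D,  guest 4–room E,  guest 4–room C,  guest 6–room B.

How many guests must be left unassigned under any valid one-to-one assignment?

0

One maximum matching: guest 1→room E, guest 2→room A, guest 3→room D, guest 4→room C, guest 5→room F, guest 6→room B.
This saturates every guest, so 6 is the maximum.
That matches 6 of the 6, leaving 0 unmatched; no matching can do better.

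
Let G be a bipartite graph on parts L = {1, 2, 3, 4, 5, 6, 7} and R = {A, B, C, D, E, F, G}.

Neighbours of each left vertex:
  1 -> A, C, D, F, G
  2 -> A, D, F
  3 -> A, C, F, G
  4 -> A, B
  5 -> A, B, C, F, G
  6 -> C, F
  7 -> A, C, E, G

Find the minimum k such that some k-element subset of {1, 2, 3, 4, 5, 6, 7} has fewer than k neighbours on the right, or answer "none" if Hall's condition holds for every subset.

A matching saturating every left vertex exists, for instance 1→A, 2→D, 3→C, 4→B, 5→G, 6→F, 7→E.
By Hall's marriage theorem, this means |N(S)| ≥ |S| for every subset S, so no violating subset exists.

none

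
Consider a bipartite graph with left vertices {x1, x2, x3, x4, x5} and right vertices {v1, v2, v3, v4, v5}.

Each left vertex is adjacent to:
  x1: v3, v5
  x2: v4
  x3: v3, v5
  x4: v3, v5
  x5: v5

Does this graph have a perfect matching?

The set {x1, x3, x4, x5} has only 2 neighbours ({v3, v5}), so by Hall's theorem at most 3 of the 5 left vertices can be matched.
Hence no matching covers every left vertex.

No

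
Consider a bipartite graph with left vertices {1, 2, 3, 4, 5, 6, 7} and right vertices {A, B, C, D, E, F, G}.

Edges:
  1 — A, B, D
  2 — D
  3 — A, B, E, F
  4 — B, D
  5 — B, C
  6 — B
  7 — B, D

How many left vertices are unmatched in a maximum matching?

For example, pair 1-A, 2-D, 3-E, 4-B, 5-C.
The set {2, 4, 6, 7} has only 2 neighbours ({B, D}), so by Hall's theorem at most 5 of the 7 left vertices can be matched.
That matches 5 of the 7, leaving 2 unmatched; no matching can do better.

2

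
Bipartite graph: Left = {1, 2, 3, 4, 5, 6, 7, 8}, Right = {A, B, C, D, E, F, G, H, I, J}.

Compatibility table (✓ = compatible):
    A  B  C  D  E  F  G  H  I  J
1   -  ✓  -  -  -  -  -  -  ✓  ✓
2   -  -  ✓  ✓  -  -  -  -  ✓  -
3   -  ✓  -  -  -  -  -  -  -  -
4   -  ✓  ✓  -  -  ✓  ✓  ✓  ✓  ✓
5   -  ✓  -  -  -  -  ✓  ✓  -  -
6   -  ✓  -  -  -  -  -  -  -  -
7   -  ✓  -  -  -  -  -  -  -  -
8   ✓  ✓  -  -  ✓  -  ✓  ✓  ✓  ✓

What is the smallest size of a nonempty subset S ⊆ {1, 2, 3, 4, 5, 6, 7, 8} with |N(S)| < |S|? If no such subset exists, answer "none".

2

Take S = {3, 6}. Its neighbourhood is {B}, so |N(S)| = 1 < |S| = 2.
No single vertex violates Hall's condition since each has at least one neighbour, so 2 is the minimum.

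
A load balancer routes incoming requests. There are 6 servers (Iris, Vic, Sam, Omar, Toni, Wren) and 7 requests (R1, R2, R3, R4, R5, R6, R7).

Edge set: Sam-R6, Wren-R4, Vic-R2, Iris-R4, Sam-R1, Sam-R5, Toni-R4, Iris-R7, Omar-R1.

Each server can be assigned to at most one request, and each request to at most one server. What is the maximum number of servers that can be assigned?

For example, pair Iris–R7, Vic–R2, Sam–R5, Omar–R1, Toni–R4.
The set {Toni, Wren} has only 1 neighbour ({R4}), so by Hall's theorem at most 5 of the 6 servers can be matched.

5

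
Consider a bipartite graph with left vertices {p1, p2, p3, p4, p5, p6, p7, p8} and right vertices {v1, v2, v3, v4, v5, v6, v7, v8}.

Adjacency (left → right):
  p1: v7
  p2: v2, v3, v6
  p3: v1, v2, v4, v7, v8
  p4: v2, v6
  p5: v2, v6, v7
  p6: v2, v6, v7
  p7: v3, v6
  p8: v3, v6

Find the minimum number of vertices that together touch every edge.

5

A maximum matching has 5 edges (e.g. p1–v7, p2–v3, p3–v1, p4–v6, p5–v2).
By König's theorem the minimum vertex cover has the same size. One such cover is {p3, v2, v3, v6, v7}.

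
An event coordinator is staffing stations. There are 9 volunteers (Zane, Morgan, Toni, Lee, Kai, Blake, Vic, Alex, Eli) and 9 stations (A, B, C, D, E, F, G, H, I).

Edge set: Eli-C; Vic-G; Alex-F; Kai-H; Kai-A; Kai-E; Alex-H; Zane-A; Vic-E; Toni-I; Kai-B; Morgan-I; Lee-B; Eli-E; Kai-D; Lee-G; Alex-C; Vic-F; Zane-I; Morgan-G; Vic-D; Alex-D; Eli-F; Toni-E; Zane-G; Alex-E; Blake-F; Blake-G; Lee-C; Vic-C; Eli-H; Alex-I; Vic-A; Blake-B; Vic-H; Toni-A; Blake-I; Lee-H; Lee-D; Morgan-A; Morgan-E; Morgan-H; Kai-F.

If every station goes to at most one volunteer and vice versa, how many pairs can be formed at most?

9

One maximum matching: Zane→I, Morgan→G, Toni→E, Lee→C, Kai→A, Blake→B, Vic→D, Alex→F, Eli→H.
This saturates every volunteer, so 9 is the maximum.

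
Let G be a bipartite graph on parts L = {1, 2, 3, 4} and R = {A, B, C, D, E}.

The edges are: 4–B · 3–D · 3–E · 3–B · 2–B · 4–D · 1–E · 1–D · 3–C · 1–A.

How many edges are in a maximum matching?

4

For example, pair 1-E, 2-B, 3-C, 4-D.
This saturates every left vertex, so 4 is the maximum.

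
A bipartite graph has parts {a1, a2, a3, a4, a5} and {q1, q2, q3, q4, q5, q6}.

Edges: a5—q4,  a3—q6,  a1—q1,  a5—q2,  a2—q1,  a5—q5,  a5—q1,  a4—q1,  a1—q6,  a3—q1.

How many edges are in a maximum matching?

3

One maximum matching: a1-q6, a2-q1, a5-q2.
The set {a1, a2, a3, a4} has only 2 neighbours ({q1, q6}), so by Hall's theorem at most 3 of the 5 left vertices can be matched.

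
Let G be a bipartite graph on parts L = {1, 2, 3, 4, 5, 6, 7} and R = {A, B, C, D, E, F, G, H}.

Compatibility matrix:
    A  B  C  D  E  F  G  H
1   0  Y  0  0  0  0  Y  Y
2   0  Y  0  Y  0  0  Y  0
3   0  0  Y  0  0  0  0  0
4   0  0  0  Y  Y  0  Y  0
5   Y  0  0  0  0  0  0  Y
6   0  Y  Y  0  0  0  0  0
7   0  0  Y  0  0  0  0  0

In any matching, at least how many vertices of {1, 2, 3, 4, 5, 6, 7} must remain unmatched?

One maximum matching: 1–H, 2–G, 3–C, 4–E, 5–A, 6–B.
The set {3, 7} has only 1 neighbour ({C}), so by Hall's theorem at most 6 of the 7 left vertices can be matched.
That matches 6 of the 7, leaving 1 unmatched; no matching can do better.

1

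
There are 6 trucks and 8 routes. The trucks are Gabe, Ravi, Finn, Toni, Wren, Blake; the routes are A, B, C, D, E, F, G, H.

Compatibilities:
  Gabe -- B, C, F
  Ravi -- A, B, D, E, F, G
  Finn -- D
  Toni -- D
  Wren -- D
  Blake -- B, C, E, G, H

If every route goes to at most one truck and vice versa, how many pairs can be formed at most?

For example, pair Gabe-B, Ravi-A, Finn-D, Blake-G.
The set {Finn, Toni, Wren} has only 1 neighbour ({D}), so by Hall's theorem at most 4 of the 6 trucks can be matched.

4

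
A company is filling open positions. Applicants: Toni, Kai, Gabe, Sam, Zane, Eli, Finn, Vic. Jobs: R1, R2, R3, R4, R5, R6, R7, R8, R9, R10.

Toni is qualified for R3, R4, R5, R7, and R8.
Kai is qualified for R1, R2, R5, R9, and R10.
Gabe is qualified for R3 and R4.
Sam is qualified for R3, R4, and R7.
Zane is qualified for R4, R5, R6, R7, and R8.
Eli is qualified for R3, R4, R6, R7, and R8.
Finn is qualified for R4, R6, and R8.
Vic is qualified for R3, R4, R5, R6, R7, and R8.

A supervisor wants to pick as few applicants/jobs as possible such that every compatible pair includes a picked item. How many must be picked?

7

The 7 edges Toni–R5, Kai–R9, Gabe–R3, Sam–R7, Zane–R4, Eli–R6, Finn–R8 form a matching, so any vertex cover needs at least 7 vertices (one per matched edge).
Conversely {Kai, R3, R4, R5, R6, R7, R8} meets every edge and has exactly 7 vertices, so 7 is optimal.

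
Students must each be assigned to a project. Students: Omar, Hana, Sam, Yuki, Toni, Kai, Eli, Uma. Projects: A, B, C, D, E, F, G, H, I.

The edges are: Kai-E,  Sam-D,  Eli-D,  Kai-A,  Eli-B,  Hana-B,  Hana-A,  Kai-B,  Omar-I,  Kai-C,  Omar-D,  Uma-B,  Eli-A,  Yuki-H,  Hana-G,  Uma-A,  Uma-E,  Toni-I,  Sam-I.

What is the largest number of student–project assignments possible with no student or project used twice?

A valid assignment of size 7: Omar→I, Hana→G, Sam→D, Yuki→H, Kai→E, Eli→A, Uma→B.
The set {Omar, Sam, Toni} has only 2 neighbours ({D, I}), so by Hall's theorem at most 7 of the 8 students can be matched.

7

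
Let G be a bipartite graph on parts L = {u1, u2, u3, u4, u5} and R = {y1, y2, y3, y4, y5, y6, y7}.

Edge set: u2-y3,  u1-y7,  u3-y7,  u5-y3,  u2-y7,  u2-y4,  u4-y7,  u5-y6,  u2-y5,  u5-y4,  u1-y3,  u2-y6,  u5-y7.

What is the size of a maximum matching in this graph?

4

For example, pair u1-y3, u2-y6, u3-y7, u5-y4.
The set {u3, u4} has only 1 neighbour ({y7}), so by Hall's theorem at most 4 of the 5 left vertices can be matched.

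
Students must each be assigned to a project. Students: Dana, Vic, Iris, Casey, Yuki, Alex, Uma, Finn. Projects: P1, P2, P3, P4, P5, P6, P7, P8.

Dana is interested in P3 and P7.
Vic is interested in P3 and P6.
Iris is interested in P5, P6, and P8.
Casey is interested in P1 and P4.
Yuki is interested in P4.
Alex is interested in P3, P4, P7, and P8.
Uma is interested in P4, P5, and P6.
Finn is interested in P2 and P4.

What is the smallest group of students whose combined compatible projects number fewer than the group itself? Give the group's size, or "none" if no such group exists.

A matching saturating every student exists, for instance Dana→P7, Vic→P3, Iris→P6, Casey→P1, Yuki→P4, Alex→P8, Uma→P5, Finn→P2.
By Hall's marriage theorem, this means |N(S)| ≥ |S| for every subset S, so no violating subset exists.

none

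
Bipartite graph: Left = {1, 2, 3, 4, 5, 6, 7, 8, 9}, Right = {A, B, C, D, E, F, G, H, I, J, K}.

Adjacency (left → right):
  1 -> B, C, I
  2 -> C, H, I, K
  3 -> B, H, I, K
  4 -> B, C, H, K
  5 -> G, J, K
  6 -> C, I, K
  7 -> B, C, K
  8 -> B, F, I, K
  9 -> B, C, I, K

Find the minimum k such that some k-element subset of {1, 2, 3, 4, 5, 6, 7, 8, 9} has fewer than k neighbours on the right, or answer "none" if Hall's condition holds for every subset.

Take S = {1, 2, 3, 4, 6, 7}. Its neighbourhood is {B, C, H, I, K}, so |N(S)| = 5 < |S| = 6.
Every subset of size less than 6 has at least as many neighbours as members, so 6 is the minimum.

6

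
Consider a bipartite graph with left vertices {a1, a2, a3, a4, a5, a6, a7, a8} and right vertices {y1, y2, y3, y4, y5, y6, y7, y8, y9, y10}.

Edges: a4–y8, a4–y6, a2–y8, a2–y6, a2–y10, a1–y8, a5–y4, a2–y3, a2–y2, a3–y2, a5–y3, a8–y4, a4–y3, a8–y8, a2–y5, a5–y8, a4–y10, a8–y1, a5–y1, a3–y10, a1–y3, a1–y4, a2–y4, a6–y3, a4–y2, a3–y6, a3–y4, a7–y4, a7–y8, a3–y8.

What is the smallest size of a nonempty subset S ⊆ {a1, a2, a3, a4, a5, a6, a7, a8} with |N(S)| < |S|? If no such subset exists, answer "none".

5

Take S = {a1, a5, a6, a7, a8}. Its neighbourhood is {y1, y3, y4, y8}, so |N(S)| = 4 < |S| = 5.
Every subset of size less than 5 has at least as many neighbours as members, so 5 is the minimum.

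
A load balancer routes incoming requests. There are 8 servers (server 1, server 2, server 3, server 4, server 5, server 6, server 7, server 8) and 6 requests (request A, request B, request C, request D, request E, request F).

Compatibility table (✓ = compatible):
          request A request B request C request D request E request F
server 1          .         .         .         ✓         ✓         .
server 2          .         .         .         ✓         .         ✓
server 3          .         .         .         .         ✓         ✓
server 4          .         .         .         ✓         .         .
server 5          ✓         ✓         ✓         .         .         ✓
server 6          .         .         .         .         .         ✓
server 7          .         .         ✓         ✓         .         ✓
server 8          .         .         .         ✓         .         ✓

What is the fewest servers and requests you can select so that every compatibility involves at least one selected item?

5

A maximum matching has 5 edges (e.g. server 1–request E, server 2–request D, server 3–request F, server 5–request A, server 7–request C).
By König's theorem the minimum vertex cover has the same size. One such cover is {server 5, server 7, request D, request E, request F}.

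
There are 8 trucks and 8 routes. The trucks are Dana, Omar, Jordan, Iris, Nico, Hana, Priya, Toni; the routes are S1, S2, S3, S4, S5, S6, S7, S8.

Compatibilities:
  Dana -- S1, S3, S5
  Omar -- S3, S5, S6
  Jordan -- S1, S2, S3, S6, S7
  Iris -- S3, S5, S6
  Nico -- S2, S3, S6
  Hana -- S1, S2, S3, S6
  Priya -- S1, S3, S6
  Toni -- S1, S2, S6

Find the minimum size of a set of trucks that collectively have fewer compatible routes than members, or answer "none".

6

Take S = {Dana, Omar, Iris, Nico, Hana, Priya}. Its neighbourhood is {S1, S2, S3, S5, S6}, so |N(S)| = 5 < |S| = 6.
Every subset of size less than 6 has at least as many neighbours as members, so 6 is the minimum.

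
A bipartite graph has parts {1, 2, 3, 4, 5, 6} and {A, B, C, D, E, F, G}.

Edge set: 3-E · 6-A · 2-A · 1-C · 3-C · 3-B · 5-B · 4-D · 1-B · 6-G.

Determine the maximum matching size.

6

One maximum matching: 1-C, 2-A, 3-E, 4-D, 5-B, 6-G.
This saturates every left vertex, so 6 is the maximum.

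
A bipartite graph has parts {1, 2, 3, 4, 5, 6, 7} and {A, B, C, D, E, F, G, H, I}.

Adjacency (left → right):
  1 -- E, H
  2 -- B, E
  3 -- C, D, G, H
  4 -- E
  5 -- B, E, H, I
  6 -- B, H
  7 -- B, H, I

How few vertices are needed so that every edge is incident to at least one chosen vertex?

5

{3, B, E, H, I} is a vertex cover of size 5: every edge has an endpoint in this set.
No smaller cover exists because 1–H, 2–B, 3–G, 4–E, 5–I is a matching of size 5, and a cover must include an endpoint of each of these disjoint edges (König's theorem).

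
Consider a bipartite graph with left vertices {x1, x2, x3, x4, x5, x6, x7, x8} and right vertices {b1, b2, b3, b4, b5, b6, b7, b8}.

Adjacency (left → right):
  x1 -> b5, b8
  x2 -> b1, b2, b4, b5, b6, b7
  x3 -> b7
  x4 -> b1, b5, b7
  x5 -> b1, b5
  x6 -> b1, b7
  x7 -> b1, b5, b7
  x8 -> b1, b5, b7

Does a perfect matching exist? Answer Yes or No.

The set {x3, x4, x5, x6, x7, x8} has only 3 neighbours ({b1, b5, b7}), so by Hall's theorem at most 5 of the 8 left vertices can be matched.
Hence no matching covers every left vertex.

No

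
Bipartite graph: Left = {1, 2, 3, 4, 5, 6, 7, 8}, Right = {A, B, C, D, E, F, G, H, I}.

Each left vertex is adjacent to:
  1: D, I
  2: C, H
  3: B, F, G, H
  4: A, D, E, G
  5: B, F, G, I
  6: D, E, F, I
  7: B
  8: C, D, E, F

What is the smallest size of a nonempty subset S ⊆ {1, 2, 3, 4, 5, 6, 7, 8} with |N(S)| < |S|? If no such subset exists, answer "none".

A matching saturating every left vertex exists, for instance 1→I, 2→C, 3→G, 4→A, 5→F, 6→D, 7→B, 8→E.
By Hall's marriage theorem, this means |N(S)| ≥ |S| for every subset S, so no violating subset exists.

none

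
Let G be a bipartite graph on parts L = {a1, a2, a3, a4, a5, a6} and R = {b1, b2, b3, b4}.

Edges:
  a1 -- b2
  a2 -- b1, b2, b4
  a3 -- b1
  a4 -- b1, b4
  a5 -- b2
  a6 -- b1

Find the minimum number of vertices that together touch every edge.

A maximum matching has 3 edges (e.g. a1–b2, a2–b4, a3–b1).
By König's theorem the minimum vertex cover has the same size. One such cover is {b1, b2, b4}.

3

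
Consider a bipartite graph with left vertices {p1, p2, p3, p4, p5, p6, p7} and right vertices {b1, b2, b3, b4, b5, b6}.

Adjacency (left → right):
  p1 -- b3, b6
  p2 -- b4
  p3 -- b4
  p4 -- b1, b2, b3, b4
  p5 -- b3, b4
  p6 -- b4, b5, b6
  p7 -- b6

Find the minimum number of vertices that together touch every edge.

5

A maximum matching has 5 edges (e.g. p1–b6, p2–b4, p4–b2, p5–b3, p6–b5).
By König's theorem the minimum vertex cover has the same size. One such cover is {p4, p6, b3, b4, b6}.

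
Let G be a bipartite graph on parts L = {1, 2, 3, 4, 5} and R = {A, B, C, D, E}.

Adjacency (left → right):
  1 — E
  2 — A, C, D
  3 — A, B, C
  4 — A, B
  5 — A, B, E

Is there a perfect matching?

For example, pair 1-E, 2-D, 3-C, 4-A, 5-B.
All 5 left vertices are covered.

Yes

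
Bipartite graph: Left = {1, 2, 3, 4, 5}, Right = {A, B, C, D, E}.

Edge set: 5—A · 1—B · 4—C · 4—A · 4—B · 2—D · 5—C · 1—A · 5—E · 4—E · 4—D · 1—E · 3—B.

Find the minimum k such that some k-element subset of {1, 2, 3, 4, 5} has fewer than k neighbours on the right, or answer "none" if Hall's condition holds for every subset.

none

A matching saturating every left vertex exists, for instance 1→A, 2→D, 3→B, 4→C, 5→E.
By Hall's marriage theorem, this means |N(S)| ≥ |S| for every subset S, so no violating subset exists.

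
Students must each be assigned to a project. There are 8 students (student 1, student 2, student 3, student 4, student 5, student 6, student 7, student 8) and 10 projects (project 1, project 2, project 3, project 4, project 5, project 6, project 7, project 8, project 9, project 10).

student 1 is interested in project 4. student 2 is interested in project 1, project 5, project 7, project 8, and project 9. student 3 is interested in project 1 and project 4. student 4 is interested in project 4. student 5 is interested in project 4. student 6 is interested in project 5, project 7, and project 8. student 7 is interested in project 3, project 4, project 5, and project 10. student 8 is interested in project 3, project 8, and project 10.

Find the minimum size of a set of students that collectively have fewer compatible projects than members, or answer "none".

Take S = {student 1, student 4}. Its neighbourhood is {project 4}, so |N(S)| = 1 < |S| = 2.
No single vertex violates Hall's condition since each has at least one neighbour, so 2 is the minimum.

2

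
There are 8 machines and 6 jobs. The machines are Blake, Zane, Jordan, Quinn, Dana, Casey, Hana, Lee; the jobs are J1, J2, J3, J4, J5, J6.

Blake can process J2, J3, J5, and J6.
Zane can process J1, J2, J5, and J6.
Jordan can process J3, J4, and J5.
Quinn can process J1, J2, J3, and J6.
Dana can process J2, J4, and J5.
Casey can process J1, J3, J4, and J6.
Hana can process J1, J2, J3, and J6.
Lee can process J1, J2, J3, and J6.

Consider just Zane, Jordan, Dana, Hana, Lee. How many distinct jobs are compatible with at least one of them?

The union of neighbours of {Zane, Jordan, Dana, Hana, Lee} is {J1, J2, J3, J4, J5, J6}, which has 6 elements.
Since |N(S)| = 6 ≥ |S| = 5, Hall's condition holds for this subset.

6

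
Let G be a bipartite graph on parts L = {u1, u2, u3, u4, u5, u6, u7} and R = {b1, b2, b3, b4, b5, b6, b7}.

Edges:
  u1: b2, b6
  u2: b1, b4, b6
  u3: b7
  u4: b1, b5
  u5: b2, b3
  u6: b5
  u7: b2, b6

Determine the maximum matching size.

7

A valid assignment of size 7: u1-b2, u2-b4, u3-b7, u4-b1, u5-b3, u6-b5, u7-b6.
This saturates every left vertex, so 7 is the maximum.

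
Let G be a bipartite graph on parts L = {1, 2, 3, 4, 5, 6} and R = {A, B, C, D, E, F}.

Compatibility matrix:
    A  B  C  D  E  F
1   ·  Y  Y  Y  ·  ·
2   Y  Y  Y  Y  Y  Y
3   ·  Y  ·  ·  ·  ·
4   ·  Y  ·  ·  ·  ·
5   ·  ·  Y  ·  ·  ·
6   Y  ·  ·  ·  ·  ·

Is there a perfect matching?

The set {3, 4} has only 1 neighbour ({B}), so by Hall's theorem at most 5 of the 6 left vertices can be matched.
Hence no matching covers every left vertex.

No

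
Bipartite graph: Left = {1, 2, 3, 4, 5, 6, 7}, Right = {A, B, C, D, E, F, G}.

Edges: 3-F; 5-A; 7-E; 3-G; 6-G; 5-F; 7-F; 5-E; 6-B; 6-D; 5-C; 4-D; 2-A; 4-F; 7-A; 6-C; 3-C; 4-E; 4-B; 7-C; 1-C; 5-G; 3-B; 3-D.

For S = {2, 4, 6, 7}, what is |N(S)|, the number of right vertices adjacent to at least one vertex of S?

The union of neighbours of {2, 4, 6, 7} is {A, B, C, D, E, F, G}, which has 7 elements.
Since |N(S)| = 7 ≥ |S| = 4, Hall's condition holds for this subset.

7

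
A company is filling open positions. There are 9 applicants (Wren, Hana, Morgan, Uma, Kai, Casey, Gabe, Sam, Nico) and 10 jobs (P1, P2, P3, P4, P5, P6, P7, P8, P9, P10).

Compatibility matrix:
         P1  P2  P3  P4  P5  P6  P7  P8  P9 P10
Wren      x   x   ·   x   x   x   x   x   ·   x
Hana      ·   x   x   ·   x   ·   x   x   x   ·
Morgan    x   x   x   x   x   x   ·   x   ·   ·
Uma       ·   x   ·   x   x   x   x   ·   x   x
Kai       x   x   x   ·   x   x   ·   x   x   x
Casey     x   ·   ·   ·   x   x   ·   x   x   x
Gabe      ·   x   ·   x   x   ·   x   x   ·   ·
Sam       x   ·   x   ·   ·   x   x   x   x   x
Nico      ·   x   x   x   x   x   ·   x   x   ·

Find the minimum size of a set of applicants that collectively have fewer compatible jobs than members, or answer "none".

A matching saturating every applicant exists, for instance Wren→P6, Hana→P8, Morgan→P5, Uma→P10, Kai→P1, Casey→P9, Gabe→P2, Sam→P7, Nico→P3.
By Hall's marriage theorem, this means |N(S)| ≥ |S| for every subset S, so no violating subset exists.

none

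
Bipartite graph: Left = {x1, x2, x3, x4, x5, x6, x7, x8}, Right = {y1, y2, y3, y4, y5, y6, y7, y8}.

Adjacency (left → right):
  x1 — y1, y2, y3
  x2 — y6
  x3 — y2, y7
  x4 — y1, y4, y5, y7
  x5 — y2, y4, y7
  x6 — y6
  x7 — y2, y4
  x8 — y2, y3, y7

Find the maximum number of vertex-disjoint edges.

One maximum matching: x1→y1, x2→y6, x3→y7, x4→y5, x5→y4, x7→y2, x8→y3.
The set {x2, x6} has only 1 neighbour ({y6}), so by Hall's theorem at most 7 of the 8 left vertices can be matched.

7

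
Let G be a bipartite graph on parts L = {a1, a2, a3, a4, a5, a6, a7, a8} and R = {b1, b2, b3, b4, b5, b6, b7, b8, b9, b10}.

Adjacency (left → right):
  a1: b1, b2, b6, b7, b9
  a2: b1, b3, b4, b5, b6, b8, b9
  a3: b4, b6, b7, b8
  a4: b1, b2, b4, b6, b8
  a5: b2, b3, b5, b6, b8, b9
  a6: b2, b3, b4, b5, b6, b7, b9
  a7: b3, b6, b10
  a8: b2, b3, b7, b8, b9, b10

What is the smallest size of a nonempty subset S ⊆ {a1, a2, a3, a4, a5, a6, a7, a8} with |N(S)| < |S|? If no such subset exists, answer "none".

A matching saturating every left vertex exists, for instance a1→b6, a2→b1, a3→b8, a4→b4, a5→b2, a6→b5, a7→b3, a8→b7.
By Hall's marriage theorem, this means |N(S)| ≥ |S| for every subset S, so no violating subset exists.

none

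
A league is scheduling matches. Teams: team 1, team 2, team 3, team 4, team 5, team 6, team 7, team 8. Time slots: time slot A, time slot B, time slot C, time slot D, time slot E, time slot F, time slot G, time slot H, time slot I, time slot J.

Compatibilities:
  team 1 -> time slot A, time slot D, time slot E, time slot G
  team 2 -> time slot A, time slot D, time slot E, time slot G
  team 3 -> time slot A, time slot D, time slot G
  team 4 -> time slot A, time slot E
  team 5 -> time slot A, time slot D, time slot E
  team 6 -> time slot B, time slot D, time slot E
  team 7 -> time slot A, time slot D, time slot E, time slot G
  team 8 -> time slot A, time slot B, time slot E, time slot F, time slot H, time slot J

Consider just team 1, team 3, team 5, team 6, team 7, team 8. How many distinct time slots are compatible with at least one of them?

8

The union of neighbours of {team 1, team 3, team 5, team 6, team 7, team 8} is {time slot A, time slot B, time slot D, time slot E, time slot F, time slot G, time slot H, time slot J}, which has 8 elements.
Since |N(S)| = 8 ≥ |S| = 6, Hall's condition holds for this subset.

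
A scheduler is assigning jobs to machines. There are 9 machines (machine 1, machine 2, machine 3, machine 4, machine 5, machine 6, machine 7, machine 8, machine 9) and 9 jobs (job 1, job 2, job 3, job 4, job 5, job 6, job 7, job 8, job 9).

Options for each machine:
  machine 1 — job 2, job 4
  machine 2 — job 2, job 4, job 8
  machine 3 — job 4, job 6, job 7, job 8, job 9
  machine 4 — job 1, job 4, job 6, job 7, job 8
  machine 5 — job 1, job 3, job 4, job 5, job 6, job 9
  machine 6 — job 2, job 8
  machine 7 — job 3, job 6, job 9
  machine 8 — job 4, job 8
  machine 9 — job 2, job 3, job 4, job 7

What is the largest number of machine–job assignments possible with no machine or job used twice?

8

For example, pair machine 1-job 4, machine 2-job 8, machine 3-job 7, machine 4-job 1, machine 5-job 5, machine 6-job 2, machine 7-job 9, machine 9-job 3.
The set {machine 1, machine 2, machine 6, machine 8} has only 3 neighbours ({job 2, job 4, job 8}), so by Hall's theorem at most 8 of the 9 machines can be matched.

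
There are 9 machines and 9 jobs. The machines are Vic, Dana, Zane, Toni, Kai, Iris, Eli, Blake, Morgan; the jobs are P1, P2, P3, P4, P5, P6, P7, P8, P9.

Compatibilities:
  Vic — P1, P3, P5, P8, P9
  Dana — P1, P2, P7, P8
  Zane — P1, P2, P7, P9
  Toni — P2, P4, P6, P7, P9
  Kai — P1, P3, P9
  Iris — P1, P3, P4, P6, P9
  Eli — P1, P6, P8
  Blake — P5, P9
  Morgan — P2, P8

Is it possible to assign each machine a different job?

For example, pair Vic–P3, Dana–P7, Zane–P2, Toni–P4, Kai–P9, Iris–P6, Eli–P1, Blake–P5, Morgan–P8.
Every machine is matched, so this is a perfect matching.

Yes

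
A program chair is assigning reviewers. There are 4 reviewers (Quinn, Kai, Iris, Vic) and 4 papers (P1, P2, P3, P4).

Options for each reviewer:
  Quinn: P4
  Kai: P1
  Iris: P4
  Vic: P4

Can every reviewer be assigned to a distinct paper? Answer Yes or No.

No

The set {Quinn, Iris, Vic} has only 1 neighbour ({P4}), so by Hall's theorem at most 2 of the 4 reviewers can be matched.
Hence no matching covers every reviewer.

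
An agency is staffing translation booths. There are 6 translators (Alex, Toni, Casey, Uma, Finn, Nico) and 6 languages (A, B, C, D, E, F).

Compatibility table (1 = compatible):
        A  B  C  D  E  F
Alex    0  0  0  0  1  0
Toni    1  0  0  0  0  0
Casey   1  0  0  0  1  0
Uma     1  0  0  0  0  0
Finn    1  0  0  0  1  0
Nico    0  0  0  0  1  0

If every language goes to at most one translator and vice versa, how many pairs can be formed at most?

One maximum matching: Alex-E, Toni-A.
The set {Alex, Toni, Casey, Uma, Finn, Nico} has only 2 neighbours ({A, E}), so by Hall's theorem at most 2 of the 6 translators can be matched.

2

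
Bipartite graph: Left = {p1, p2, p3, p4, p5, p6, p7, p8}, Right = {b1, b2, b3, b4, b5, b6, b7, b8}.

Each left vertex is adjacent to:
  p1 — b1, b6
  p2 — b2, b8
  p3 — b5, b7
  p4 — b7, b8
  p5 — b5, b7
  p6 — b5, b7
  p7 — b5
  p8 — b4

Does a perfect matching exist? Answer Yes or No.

No

The set {p3, p5, p6, p7} has only 2 neighbours ({b5, b7}), so by Hall's theorem at most 6 of the 8 left vertices can be matched.
Hence no matching covers every left vertex.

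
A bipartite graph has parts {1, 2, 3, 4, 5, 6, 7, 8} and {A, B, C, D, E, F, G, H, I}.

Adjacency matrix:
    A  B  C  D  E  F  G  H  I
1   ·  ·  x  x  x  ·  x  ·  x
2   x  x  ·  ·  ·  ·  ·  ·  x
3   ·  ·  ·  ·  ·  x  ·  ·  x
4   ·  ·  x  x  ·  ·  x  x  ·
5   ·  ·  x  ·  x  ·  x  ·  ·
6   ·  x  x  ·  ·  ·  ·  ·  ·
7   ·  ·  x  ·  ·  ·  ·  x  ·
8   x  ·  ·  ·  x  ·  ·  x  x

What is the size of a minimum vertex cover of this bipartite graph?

8

The 8 edges 1–D, 2–B, 3–F, 4–G, 5–E, 6–C, 7–H, 8–I form a matching, so any vertex cover needs at least 8 vertices (one per matched edge).
Conversely {1, 2, 3, 4, 5, 6, 7, 8} meets every edge and has exactly 8 vertices, so 8 is optimal.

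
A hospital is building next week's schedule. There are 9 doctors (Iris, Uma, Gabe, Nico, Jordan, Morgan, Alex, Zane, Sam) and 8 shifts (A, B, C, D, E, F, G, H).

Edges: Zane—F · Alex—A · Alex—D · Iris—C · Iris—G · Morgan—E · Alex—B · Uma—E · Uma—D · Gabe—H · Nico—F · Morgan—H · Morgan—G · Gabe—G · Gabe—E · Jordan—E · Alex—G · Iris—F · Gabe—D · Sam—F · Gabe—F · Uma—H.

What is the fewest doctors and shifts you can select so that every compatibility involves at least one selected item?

The 7 edges Iris–C, Uma–D, Gabe–H, Nico–F, Jordan–E, Morgan–G, Alex–B form a matching, so any vertex cover needs at least 7 vertices (one per matched edge).
Conversely {Iris, Uma, Gabe, Jordan, Morgan, Alex, F} meets every edge and has exactly 7 vertices, so 7 is optimal.

7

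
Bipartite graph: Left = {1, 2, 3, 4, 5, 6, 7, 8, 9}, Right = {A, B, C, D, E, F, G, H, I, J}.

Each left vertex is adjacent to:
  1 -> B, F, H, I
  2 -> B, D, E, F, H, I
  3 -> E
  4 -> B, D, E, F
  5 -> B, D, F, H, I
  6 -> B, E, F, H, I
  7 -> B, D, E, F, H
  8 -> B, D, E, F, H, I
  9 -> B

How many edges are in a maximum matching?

6

One maximum matching: 1→I, 2→F, 3→E, 4→D, 5→B, 6→H.
The set {1, 2, 3, 4, 5, 6, 7, 8, 9} has only 6 neighbours ({B, D, E, F, H, I}), so by Hall's theorem at most 6 of the 9 left vertices can be matched.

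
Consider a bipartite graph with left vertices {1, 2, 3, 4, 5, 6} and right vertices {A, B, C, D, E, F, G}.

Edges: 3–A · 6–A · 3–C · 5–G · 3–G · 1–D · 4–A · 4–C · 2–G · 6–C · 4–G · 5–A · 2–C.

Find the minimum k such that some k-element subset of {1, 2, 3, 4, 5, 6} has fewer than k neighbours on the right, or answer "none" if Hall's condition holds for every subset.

4

Take S = {2, 3, 4, 5}. Its neighbourhood is {A, C, G}, so |N(S)| = 3 < |S| = 4.
Every subset of size less than 4 has at least as many neighbours as members, so 4 is the minimum.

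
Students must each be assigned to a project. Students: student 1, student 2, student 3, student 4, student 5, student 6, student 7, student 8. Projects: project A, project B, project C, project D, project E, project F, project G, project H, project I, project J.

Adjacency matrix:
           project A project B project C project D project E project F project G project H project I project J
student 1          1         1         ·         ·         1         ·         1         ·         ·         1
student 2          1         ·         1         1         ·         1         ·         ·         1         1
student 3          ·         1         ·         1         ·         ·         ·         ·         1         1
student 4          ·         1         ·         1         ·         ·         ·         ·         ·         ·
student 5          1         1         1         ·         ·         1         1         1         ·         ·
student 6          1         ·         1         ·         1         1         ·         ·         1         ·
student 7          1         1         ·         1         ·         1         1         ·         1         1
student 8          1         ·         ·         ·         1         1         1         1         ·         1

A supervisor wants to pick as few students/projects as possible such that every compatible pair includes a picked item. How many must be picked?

The 8 edges student 1–project A, student 2–project I, student 3–project J, student 4–project B, student 5–project C, student 6–project E, student 7–project F, student 8–project G form a matching, so any vertex cover needs at least 8 vertices (one per matched edge).
Conversely {student 1, student 2, student 3, student 4, student 5, student 6, student 7, student 8} meets every edge and has exactly 8 vertices, so 8 is optimal.

8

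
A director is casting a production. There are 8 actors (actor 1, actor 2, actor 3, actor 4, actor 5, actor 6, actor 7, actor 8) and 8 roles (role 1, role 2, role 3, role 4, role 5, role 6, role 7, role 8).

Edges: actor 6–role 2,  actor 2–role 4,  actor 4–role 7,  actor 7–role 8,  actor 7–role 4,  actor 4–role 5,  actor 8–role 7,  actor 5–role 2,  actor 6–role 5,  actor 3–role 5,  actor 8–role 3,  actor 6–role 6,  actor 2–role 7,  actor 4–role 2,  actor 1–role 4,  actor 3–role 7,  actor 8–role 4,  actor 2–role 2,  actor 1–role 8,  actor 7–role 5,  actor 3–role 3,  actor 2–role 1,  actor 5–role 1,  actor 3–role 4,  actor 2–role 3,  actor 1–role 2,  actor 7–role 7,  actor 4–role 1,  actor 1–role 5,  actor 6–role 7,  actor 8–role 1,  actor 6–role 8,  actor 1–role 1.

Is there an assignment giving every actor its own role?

One maximum matching: actor 1–role 8, actor 2–role 1, actor 3–role 5, actor 4–role 7, actor 5–role 2, actor 6–role 6, actor 7–role 4, actor 8–role 3.
All 8 actors are covered.

Yes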